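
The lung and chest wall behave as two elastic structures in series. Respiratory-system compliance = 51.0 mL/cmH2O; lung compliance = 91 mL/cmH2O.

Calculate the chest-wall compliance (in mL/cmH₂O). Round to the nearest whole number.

116

1/Ccw = 1/Crs − 1/CL.
1/Ccw = 1/51.0 − 1/91 = 0.008619.
Ccw = 116.02 mL/cmH2O.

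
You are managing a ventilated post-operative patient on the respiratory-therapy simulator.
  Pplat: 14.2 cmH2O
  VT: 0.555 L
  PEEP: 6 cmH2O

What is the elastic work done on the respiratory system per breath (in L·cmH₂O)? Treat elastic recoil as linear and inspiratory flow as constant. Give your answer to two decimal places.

Elastic work ≈ ½ × (Pplat − PEEP) × Vt = 0.5 × (14.2 − 6) × 0.555 L = 0.5 × 8.2 × 0.555 = 2.276 L·cmH2O.

2.28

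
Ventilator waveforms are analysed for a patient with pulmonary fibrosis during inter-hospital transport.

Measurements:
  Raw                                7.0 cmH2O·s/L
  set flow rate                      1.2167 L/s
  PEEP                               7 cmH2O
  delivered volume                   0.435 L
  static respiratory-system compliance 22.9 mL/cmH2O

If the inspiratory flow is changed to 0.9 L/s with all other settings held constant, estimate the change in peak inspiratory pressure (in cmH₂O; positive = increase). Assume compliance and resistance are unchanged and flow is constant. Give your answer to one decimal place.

-2.2

PIP = Vt/C + R·V̇ + PEEP (constant-flow equation of motion).
Only the resistive term changes: ΔPIP = R × ΔV̇ = 7.0 × (0.9 − 1.2167) = 7.0 × -0.3167 = -2.217 cmH2O.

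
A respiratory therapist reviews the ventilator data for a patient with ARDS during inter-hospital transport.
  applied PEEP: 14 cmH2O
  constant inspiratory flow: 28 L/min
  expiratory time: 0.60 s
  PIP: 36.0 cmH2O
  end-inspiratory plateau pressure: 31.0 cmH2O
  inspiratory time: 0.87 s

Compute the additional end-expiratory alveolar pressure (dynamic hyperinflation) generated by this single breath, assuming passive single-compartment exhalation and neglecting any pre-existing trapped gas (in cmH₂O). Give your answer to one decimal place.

Flow: 28 L/min ÷ 60 = 0.4667 L/s.
Vt = flow × Ti = 0.4667 L/s × 0.87 s × 1000 mL/L = 406.03 mL.
R = (PIP − Pplat)/V̇ = (36.0 − 31.0) / 0.4667 = 5.0/0.4667 = 10.714 cmH2O·s/L.
C = Vt/(Pplat − PEEP) = 406.03 / (31.0 − 14) = 406.03/17.0 = 23.884 mL/cmH2O.
τ = R × C = 10.714 × 0.02388 L/cmH2O = 0.2559 s.
Fraction remaining = e^(−Te/τ) = e^(−0.60/0.2559) = 0.09588; trapped volume = 406.03 × 0.09588 = 38.93 mL.
Additional alveolar pressure from trapping ≈ V_trapped / C = 38.93 / 23.884 = 1.63 cmH2O.

1.6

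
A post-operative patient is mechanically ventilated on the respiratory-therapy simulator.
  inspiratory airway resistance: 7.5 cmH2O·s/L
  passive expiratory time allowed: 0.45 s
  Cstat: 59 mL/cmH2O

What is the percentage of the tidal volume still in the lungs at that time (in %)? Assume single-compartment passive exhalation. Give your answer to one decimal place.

36.2

τ = R × C = 7.5 × 59 mL/cmH2O = 7.5 × 0.059 L/cmH2O = 0.4425 s.
Passive exhalation: V(t)/V₀ = e^(−t/τ) = e^(−0.45/0.4425) = 0.3617.
Fraction remaining = 0.3617 → 36.17%.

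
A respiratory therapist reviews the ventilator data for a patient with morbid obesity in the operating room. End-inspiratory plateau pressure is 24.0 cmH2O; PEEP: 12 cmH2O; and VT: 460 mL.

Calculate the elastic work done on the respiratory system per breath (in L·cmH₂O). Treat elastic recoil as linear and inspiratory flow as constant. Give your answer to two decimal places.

2.76

Elastic work ≈ ½ × (Pplat − PEEP) × Vt = 0.5 × (24.0 − 12) × 0.460 L = 0.5 × 12.0 × 0.460 = 2.76 L·cmH2O.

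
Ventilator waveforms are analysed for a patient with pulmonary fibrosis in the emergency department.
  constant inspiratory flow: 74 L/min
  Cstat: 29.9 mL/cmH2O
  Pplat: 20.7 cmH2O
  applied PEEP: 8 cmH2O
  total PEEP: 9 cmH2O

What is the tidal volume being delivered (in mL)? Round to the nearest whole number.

350

End-expiratory occlusion gives total PEEP = 9 cmH2O (intrinsic PEEP = 9 − 8 = 1). Use total PEEP for the elastic gradient.
Vt = Cstat × (Pplat − PEEPtotal) = 29.9 × (20.7 − 9) = 29.9 × 11.7 = 349.83 mL.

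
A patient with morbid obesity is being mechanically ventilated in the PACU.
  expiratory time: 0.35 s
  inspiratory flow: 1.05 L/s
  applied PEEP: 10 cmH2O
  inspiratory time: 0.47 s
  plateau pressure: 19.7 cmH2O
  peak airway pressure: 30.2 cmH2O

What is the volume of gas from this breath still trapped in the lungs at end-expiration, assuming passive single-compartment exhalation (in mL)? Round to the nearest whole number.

248

Vt = flow × Ti = 1.05 L/s × 0.47 s × 1000 mL/L = 493.5 mL.
R = (PIP − Pplat)/V̇ = (30.2 − 19.7) / 1.05 = 10.5/1.05 = 10.0 cmH2O·s/L.
C = Vt/(Pplat − PEEP) = 493.5 / (19.7 − 10) = 493.5/9.7 = 50.876 mL/cmH2O.
τ = R × C = 10.0 × 0.05088 L/cmH2O = 0.5088 s.
Fraction remaining = e^(−Te/τ) = e^(−0.35/0.5088) = 0.5026.
Trapped volume = 493.5 × 0.5026 = 248.03 mL.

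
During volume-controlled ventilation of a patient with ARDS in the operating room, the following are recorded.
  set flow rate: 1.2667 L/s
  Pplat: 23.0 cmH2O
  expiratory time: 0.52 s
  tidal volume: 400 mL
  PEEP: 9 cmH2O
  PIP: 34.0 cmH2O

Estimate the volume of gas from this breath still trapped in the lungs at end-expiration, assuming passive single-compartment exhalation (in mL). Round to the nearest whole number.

R = (PIP − Pplat)/V̇ = (34.0 − 23.0) / 1.2667 = 11.0/1.2667 = 8.684 cmH2O·s/L.
C = Vt/(Pplat − PEEP) = 400.0 / (23.0 − 9) = 400.0/14.0 = 28.571 mL/cmH2O.
τ = R × C = 8.684 × 0.02857 L/cmH2O = 0.2481 s.
Fraction remaining = e^(−Te/τ) = e^(−0.52/0.2481) = 0.123.
Trapped volume = 400.0 × 0.123 = 49.2 mL.

49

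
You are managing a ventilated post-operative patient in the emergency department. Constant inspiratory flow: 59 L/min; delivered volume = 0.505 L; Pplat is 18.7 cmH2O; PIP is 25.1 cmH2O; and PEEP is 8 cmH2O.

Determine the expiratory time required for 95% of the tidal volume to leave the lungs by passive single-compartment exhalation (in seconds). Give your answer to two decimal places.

Flow: 59 L/min ÷ 60 = 0.9833 L/s.
R = (PIP − Pplat)/V̇ = (25.1 − 18.7) / 0.9833 = 6.4/0.9833 = 6.509 cmH2O·s/L.
C = Vt/(Pplat − PEEP) = 505.0 / (18.7 − 8) = 505.0/10.7 = 47.196 mL/cmH2O.
τ = R × C = 6.509 × 0.0472 L/cmH2O = 0.3072 s.
t = −τ·ln(1 − 0.95) = −0.3072·ln(0.05) = 0.9203 s.

0.92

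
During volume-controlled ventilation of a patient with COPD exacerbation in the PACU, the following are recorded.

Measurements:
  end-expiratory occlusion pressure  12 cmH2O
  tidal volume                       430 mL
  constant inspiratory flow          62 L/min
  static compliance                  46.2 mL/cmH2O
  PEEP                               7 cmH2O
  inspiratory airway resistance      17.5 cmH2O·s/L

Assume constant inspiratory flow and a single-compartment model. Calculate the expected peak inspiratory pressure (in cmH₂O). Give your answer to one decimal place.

Flow: 62 L/min ÷ 60 = 1.0333 L/s.
Total PEEP = 12 cmH2O (set 7 + intrinsic 5); this is the baseline alveolar pressure.
Equation of motion (constant flow): PIP = Vt/C + R·V̇ + PEEP.
PIP = 430/46.2 + 17.5×1.0333 + 12 = 9.307 + 18.083 + 12 = 39.39 cmH2O.

39.4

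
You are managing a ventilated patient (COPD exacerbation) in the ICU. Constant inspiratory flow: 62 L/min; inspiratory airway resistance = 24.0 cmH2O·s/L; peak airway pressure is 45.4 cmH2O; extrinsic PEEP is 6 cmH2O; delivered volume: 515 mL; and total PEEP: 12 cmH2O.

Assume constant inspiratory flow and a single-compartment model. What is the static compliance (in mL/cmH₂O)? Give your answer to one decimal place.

Flow: 62 L/min ÷ 60 = 1.0333 L/s.
Total PEEP = 12 cmH2O (set 6 + intrinsic 6); this is the baseline alveolar pressure.
Equation of motion (constant flow): PIP = Vt/C + R·V̇ + PEEP.
Vt/C = PIP − R·V̇ − PEEP = 45.4 − 24.0×1.0333 − 12 = 45.4 − 24.799 − 12 = 8.601 cmH2O.
C = Vt / 8.601 = 515 / 8.601 = 59.877 mL/cmH2O.

59.9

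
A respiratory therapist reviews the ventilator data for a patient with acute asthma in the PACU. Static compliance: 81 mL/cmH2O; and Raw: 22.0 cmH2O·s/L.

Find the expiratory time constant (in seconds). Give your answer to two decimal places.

1.78

τ = R × C = 22.0 × 81 mL/cmH2O = 22.0 × 0.081 L/cmH2O = 1.782 s.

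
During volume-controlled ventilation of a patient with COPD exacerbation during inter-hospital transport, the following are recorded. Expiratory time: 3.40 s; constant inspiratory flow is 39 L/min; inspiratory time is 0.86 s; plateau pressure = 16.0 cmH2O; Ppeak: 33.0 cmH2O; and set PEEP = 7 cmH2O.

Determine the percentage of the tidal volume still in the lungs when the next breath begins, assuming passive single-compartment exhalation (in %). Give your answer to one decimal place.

Flow: 39 L/min ÷ 60 = 0.65 L/s.
Vt = flow × Ti = 0.65 L/s × 0.86 s × 1000 mL/L = 559.0 mL.
R = (PIP − Pplat)/V̇ = (33.0 − 16.0) / 0.65 = 17.0/0.65 = 26.154 cmH2O·s/L.
C = Vt/(Pplat − PEEP) = 559.0 / (16.0 − 7) = 559.0/9.0 = 62.111 mL/cmH2O.
τ = R × C = 26.154 × 0.06211 L/cmH2O = 1.624 s.
Fraction remaining at end-expiration = e^(−Te/τ) = e^(−3.40/1.624) = 0.1232 → 12.32%.

12.3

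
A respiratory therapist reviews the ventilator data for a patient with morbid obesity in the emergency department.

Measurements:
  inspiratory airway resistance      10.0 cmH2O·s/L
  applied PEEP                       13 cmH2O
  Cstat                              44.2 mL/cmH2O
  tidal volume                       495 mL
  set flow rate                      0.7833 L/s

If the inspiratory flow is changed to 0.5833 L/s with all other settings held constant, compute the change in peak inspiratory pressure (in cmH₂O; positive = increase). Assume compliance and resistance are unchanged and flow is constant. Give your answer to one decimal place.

PIP = Vt/C + R·V̇ + PEEP (constant-flow equation of motion).
Only the resistive term changes: ΔPIP = R × ΔV̇ = 10.0 × (0.5833 − 0.7833) = 10.0 × -0.2 = -2.0 cmH2O.

-2.0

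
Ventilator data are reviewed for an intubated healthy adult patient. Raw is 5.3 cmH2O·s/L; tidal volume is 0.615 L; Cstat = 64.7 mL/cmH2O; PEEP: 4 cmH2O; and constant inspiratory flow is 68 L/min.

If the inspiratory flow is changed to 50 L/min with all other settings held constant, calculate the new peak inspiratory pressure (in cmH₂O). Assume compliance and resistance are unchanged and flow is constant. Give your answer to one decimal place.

17.9

Flow: 68 L/min ÷ 60 = 1.1333 L/s.
New flow: 50 L/min ÷ 60 = 0.8333 L/s.
PIP = Vt/C + R·V̇ + PEEP (constant-flow equation of motion).
Only the resistive term changes: ΔPIP = R × ΔV̇ = 5.3 × (0.8333 − 1.1333) = 5.3 × -0.3 = -1.59 cmH2O.
Original PIP = 615/64.7 + 5.3×1.1333 + 4 = 19.512 cmH2O; new PIP = 19.512 + (-1.59) = 17.922 cmH2O.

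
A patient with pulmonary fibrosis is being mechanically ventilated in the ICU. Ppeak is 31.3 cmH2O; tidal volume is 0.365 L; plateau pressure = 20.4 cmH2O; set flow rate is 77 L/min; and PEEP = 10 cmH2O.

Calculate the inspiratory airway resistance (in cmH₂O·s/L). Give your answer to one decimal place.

8.5

Flow: 77 L/min ÷ 60 = 1.2833 L/s.
Raw = (PIP − Pplat) / flow = (31.3 − 20.4) / 1.2833 = 10.9 / 1.2833 = 8.494 cmH2O·s/L.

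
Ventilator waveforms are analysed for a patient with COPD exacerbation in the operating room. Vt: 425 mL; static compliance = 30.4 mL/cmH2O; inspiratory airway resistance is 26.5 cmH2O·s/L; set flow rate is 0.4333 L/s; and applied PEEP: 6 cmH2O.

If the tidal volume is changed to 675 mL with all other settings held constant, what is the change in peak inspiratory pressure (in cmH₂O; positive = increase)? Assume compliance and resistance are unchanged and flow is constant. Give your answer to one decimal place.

PIP = Vt/C + R·V̇ + PEEP (constant-flow equation of motion).
Only the elastic term changes: ΔPIP = ΔVt / C = (675 − 425) / 30.4 = 8.224 cmH2O.

8.2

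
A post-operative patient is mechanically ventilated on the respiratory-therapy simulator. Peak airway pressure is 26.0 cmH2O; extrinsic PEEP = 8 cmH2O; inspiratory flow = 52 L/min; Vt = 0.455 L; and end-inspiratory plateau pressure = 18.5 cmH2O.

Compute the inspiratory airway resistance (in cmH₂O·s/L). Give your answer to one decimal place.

8.7

Flow: 52 L/min ÷ 60 = 0.8667 L/s.
Raw = (PIP − Pplat) / flow = (26.0 − 18.5) / 0.8667 = 7.5 / 0.8667 = 8.654 cmH2O·s/L.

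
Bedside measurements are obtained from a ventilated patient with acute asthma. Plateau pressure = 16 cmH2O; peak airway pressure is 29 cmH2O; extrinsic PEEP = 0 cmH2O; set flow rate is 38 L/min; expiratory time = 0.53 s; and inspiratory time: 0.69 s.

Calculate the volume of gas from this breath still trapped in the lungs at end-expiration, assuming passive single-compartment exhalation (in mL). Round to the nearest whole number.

170

Flow: 38 L/min ÷ 60 = 0.6333 L/s.
Vt = flow × Ti = 0.6333 L/s × 0.69 s × 1000 mL/L = 436.98 mL.
R = (PIP − Pplat)/V̇ = (29 − 16) / 0.6333 = 13.0/0.6333 = 20.527 cmH2O·s/L.
C = Vt/(Pplat − PEEP) = 436.98 / (16 − 0) = 436.98/16.0 = 27.311 mL/cmH2O.
τ = R × C = 20.527 × 0.02731 L/cmH2O = 0.5606 s.
Fraction remaining = e^(−Te/τ) = e^(−0.53/0.5606) = 0.3885.
Trapped volume = 436.98 × 0.3885 = 169.77 mL.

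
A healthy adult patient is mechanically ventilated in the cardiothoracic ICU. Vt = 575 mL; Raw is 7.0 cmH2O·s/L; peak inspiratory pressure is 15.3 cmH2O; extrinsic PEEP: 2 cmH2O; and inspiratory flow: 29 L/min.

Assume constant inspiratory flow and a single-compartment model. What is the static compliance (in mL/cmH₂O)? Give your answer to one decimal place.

Flow: 29 L/min ÷ 60 = 0.4833 L/s.
Equation of motion (constant flow): PIP = Vt/C + R·V̇ + PEEP.
Vt/C = PIP − R·V̇ − PEEP = 15.3 − 7.0×0.4833 − 2 = 15.3 − 3.383 − 2 = 9.917 cmH2O.
C = Vt / 9.917 = 575 / 9.917 = 57.981 mL/cmH2O.

58.0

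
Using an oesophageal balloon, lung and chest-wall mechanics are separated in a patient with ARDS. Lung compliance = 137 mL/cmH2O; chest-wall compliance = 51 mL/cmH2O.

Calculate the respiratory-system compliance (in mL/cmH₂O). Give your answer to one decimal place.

Lung and chest wall are elastances in series: 1/Crs = 1/CL + 1/Ccw.
1/Crs = 1/137 + 1/51 = 0.02691.
Crs = 37.161 mL/cmH2O.

37.2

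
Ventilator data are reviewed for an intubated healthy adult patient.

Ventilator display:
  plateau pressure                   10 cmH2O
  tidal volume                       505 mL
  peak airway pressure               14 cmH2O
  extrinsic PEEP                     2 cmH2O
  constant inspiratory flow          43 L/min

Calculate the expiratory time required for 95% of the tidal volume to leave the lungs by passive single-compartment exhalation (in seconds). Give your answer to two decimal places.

Flow: 43 L/min ÷ 60 = 0.7167 L/s.
R = (PIP − Pplat)/V̇ = (14 − 10) / 0.7167 = 4.0/0.7167 = 5.581 cmH2O·s/L.
C = Vt/(Pplat − PEEP) = 505.0 / (10 − 2) = 505.0/8.0 = 63.125 mL/cmH2O.
τ = R × C = 5.581 × 0.06313 L/cmH2O = 0.3523 s.
t = −τ·ln(1 − 0.95) = −0.3523·ln(0.05) = 1.055 s.

1.06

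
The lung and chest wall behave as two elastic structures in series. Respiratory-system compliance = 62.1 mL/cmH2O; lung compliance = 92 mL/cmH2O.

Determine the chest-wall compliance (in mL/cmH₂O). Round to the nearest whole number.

1/Ccw = 1/Crs − 1/CL.
1/Ccw = 1/62.1 − 1/92 = 0.005233.
Ccw = 191.09 mL/cmH2O.

191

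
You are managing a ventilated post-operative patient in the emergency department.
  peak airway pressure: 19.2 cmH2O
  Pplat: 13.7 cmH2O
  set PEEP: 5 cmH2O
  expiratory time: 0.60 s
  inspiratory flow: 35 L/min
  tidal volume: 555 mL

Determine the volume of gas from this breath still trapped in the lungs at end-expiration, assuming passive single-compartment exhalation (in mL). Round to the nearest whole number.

Flow: 35 L/min ÷ 60 = 0.5833 L/s.
R = (PIP − Pplat)/V̇ = (19.2 − 13.7) / 0.5833 = 5.5/0.5833 = 9.429 cmH2O·s/L.
C = Vt/(Pplat − PEEP) = 555.0 / (13.7 − 5) = 555.0/8.7 = 63.793 mL/cmH2O.
τ = R × C = 9.429 × 0.06379 L/cmH2O = 0.6015 s.
Fraction remaining = e^(−Te/τ) = e^(−0.60/0.6015) = 0.3688.
Trapped volume = 555.0 × 0.3688 = 204.68 mL.

205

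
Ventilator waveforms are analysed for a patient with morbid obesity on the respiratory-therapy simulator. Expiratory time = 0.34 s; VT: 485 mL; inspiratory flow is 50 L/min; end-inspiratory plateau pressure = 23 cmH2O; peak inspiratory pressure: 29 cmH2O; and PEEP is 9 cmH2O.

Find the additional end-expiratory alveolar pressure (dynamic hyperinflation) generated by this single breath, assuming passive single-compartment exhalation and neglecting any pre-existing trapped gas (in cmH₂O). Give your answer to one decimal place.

3.6

Flow: 50 L/min ÷ 60 = 0.8333 L/s.
R = (PIP − Pplat)/V̇ = (29 − 23) / 0.8333 = 6.0/0.8333 = 7.2 cmH2O·s/L.
C = Vt/(Pplat − PEEP) = 485.0 / (23 − 9) = 485.0/14.0 = 34.643 mL/cmH2O.
τ = R × C = 7.2 × 0.03464 L/cmH2O = 0.2494 s.
Fraction remaining = e^(−Te/τ) = e^(−0.34/0.2494) = 0.2558; trapped volume = 485.0 × 0.2558 = 124.06 mL.
Additional alveolar pressure from trapping ≈ V_trapped / C = 124.06 / 34.643 = 3.581 cmH2O.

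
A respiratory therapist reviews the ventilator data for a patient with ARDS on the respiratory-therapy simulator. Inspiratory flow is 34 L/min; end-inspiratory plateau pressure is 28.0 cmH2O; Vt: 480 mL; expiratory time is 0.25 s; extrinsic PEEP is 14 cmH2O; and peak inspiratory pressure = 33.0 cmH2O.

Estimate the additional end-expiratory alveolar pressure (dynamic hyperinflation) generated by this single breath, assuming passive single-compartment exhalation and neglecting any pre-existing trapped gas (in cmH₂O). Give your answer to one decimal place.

6.1

Flow: 34 L/min ÷ 60 = 0.5667 L/s.
R = (PIP − Pplat)/V̇ = (33.0 − 28.0) / 0.5667 = 5.0/0.5667 = 8.823 cmH2O·s/L.
C = Vt/(Pplat − PEEP) = 480.0 / (28.0 − 14) = 480.0/14.0 = 34.286 mL/cmH2O.
τ = R × C = 8.823 × 0.03429 L/cmH2O = 0.3025 s.
Fraction remaining = e^(−Te/τ) = e^(−0.25/0.3025) = 0.4376; trapped volume = 480.0 × 0.4376 = 210.05 mL.
Additional alveolar pressure from trapping ≈ V_trapped / C = 210.05 / 34.286 = 6.126 cmH2O.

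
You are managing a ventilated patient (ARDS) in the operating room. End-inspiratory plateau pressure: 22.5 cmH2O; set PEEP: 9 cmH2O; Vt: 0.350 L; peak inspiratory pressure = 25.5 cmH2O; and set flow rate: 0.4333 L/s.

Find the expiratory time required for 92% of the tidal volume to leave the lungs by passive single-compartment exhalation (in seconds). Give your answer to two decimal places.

R = (PIP − Pplat)/V̇ = (25.5 − 22.5) / 0.4333 = 3.0/0.4333 = 6.924 cmH2O·s/L.
C = Vt/(Pplat − PEEP) = 350.0 / (22.5 − 9) = 350.0/13.5 = 25.926 mL/cmH2O.
τ = R × C = 6.924 × 0.02593 L/cmH2O = 0.1795 s.
t = −τ·ln(1 − 0.92) = −0.1795·ln(0.08) = 0.4534 s.

0.45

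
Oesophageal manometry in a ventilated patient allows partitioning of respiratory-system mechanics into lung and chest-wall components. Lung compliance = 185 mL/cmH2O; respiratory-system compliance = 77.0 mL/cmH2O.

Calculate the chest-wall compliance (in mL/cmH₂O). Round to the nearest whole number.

1/Ccw = 1/Crs − 1/CL.
1/Ccw = 1/77.0 − 1/185 = 0.007582.
Ccw = 131.89 mL/cmH2O.

132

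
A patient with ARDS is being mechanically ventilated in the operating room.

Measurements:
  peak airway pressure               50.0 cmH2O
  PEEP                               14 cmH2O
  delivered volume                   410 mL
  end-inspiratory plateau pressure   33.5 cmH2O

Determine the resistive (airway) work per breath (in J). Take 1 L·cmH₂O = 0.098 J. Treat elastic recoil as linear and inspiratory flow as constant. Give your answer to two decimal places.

0.66

With constant inspiratory flow the resistive pressure is constant at PIP − Pplat = 50.0 − 33.5 = 16.5 cmH2O, so resistive work = 16.5 × 0.410 = 6.765 L·cmH2O.
× 0.098 J/(L·cmH2O) → 0.663 J.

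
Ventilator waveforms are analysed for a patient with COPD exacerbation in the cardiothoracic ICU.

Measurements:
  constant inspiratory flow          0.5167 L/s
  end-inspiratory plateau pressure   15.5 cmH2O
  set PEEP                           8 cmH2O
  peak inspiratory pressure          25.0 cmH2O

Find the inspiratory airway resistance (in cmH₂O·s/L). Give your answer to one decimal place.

Raw = (PIP − Pplat) / flow = (25.0 − 15.5) / 0.5167 = 9.5 / 0.5167 = 18.386 cmH2O·s/L.

18.4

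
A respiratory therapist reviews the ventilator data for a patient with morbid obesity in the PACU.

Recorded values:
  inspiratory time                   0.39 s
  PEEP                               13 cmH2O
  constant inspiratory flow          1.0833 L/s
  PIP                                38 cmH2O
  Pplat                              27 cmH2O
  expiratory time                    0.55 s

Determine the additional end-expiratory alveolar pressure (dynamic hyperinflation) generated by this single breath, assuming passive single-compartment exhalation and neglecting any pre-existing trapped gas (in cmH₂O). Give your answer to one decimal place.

Vt = flow × Ti = 1.0833 L/s × 0.39 s × 1000 mL/L = 422.49 mL.
R = (PIP − Pplat)/V̇ = (38 − 27) / 1.0833 = 11.0/1.0833 = 10.154 cmH2O·s/L.
C = Vt/(Pplat − PEEP) = 422.49 / (27 − 13) = 422.49/14.0 = 30.178 mL/cmH2O.
τ = R × C = 10.154 × 0.03018 L/cmH2O = 0.3064 s.
Fraction remaining = e^(−Te/τ) = e^(−0.55/0.3064) = 0.1661; trapped volume = 422.49 × 0.1661 = 70.176 mL.
Additional alveolar pressure from trapping ≈ V_trapped / C = 70.176 / 30.178 = 2.325 cmH2O.

2.3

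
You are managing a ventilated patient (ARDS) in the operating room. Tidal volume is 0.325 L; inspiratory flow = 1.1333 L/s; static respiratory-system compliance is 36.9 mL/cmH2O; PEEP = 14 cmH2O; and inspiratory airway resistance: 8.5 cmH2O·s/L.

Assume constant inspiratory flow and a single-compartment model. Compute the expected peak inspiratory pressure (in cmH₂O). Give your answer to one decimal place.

Equation of motion (constant flow): PIP = Vt/C + R·V̇ + PEEP.
PIP = 325/36.9 + 8.5×1.1333 + 14 = 8.808 + 9.633 + 14 = 32.441 cmH2O.

32.4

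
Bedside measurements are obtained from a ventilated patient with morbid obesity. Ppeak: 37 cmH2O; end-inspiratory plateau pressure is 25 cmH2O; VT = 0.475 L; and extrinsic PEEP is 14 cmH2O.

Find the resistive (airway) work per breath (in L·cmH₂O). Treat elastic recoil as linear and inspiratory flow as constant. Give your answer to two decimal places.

With constant inspiratory flow the resistive pressure is constant at PIP − Pplat = 37 − 25 = 12.0 cmH2O, so resistive work = 12.0 × 0.475 = 5.7 L·cmH2O.

5.70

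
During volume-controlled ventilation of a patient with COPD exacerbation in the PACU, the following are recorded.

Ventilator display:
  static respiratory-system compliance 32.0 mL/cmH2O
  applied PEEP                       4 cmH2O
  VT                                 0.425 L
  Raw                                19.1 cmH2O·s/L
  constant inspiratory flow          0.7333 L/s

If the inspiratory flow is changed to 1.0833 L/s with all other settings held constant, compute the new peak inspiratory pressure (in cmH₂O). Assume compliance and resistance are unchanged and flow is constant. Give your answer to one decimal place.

PIP = Vt/C + R·V̇ + PEEP (constant-flow equation of motion).
Only the resistive term changes: ΔPIP = R × ΔV̇ = 19.1 × (1.0833 − 0.7333) = 19.1 × 0.35 = 6.685 cmH2O.
Original PIP = 425/32.0 + 19.1×0.7333 + 4 = 31.287 cmH2O; new PIP = 31.287 + (6.685) = 37.972 cmH2O.

38.0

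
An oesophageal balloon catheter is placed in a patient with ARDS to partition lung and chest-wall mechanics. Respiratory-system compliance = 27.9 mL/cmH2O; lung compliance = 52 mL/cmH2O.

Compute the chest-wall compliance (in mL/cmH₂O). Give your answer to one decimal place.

1/Ccw = 1/Crs − 1/CL.
1/Ccw = 1/27.9 − 1/52 = 0.01661.
Ccw = 60.205 mL/cmH2O.

60.2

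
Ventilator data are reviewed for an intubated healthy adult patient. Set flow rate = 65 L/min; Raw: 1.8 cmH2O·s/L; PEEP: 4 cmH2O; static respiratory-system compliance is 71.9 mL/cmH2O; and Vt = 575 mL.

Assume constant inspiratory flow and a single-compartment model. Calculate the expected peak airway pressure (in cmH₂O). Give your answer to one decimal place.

13.9

Flow: 65 L/min ÷ 60 = 1.0833 L/s.
Equation of motion (constant flow): PIP = Vt/C + R·V̇ + PEEP.
PIP = 575/71.9 + 1.8×1.0833 + 4 = 7.997 + 1.95 + 4 = 13.947 cmH2O.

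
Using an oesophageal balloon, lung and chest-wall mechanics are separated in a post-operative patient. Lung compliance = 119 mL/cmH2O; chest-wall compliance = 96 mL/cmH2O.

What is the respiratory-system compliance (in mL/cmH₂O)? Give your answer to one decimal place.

53.1

Lung and chest wall are elastances in series: 1/Crs = 1/CL + 1/Ccw.
1/Crs = 1/119 + 1/96 = 0.01882.
Crs = 53.135 mL/cmH2O.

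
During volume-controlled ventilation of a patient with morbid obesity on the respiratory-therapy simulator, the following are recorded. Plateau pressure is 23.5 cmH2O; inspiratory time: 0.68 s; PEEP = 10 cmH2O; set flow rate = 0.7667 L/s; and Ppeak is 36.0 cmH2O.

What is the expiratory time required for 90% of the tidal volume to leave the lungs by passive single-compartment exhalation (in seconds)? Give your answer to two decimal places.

1.45

Vt = flow × Ti = 0.7667 L/s × 0.68 s × 1000 mL/L = 521.36 mL.
R = (PIP − Pplat)/V̇ = (36.0 − 23.5) / 0.7667 = 12.5/0.7667 = 16.304 cmH2O·s/L.
C = Vt/(Pplat − PEEP) = 521.36 / (23.5 − 10) = 521.36/13.5 = 38.619 mL/cmH2O.
τ = R × C = 16.304 × 0.03862 L/cmH2O = 0.6297 s.
t = −τ·ln(1 − 0.90) = −0.6297·ln(0.1) = 1.45 s.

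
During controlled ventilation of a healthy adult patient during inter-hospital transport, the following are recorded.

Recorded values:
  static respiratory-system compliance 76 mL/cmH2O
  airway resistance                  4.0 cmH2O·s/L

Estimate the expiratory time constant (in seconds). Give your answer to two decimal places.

0.30

τ = R × C = 4.0 × 76 mL/cmH2O = 4.0 × 0.076 L/cmH2O = 0.304 s.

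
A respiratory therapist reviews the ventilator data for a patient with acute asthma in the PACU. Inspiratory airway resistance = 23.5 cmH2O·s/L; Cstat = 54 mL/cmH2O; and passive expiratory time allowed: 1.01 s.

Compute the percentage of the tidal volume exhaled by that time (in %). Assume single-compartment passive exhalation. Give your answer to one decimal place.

54.9

τ = R × C = 23.5 × 54 mL/cmH2O = 23.5 × 0.054 L/cmH2O = 1.269 s.
Passive exhalation: V(t)/V₀ = e^(−t/τ) = e^(−1.01/1.269) = 0.4512.
Fraction exhaled = 1 − 0.4512 = 0.5488 → 54.88%.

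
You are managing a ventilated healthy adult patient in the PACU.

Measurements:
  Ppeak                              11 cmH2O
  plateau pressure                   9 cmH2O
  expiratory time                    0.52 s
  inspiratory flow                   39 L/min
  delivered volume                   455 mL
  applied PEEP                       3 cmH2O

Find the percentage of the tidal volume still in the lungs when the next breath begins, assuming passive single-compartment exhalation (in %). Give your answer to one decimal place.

Flow: 39 L/min ÷ 60 = 0.65 L/s.
R = (PIP − Pplat)/V̇ = (11 − 9) / 0.65 = 2.0/0.65 = 3.077 cmH2O·s/L.
C = Vt/(Pplat − PEEP) = 455.0 / (9 − 3) = 455.0/6.0 = 75.833 mL/cmH2O.
τ = R × C = 3.077 × 0.07583 L/cmH2O = 0.2333 s.
Fraction remaining at end-expiration = e^(−Te/τ) = e^(−0.52/0.2333) = 0.1076 → 10.76%.

10.8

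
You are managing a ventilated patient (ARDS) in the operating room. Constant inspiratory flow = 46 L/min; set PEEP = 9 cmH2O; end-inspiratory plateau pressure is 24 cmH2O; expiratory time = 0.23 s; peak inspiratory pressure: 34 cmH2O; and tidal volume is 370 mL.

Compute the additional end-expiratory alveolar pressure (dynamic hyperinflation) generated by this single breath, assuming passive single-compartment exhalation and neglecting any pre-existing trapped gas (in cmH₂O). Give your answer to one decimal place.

Flow: 46 L/min ÷ 60 = 0.7667 L/s.
R = (PIP − Pplat)/V̇ = (34 − 24) / 0.7667 = 10.0/0.7667 = 13.043 cmH2O·s/L.
C = Vt/(Pplat − PEEP) = 370.0 / (24 − 9) = 370.0/15.0 = 24.667 mL/cmH2O.
τ = R × C = 13.043 × 0.02467 L/cmH2O = 0.3218 s.
Fraction remaining = e^(−Te/τ) = e^(−0.23/0.3218) = 0.4893; trapped volume = 370.0 × 0.4893 = 181.04 mL.
Additional alveolar pressure from trapping ≈ V_trapped / C = 181.04 / 24.667 = 7.339 cmH2O.

7.3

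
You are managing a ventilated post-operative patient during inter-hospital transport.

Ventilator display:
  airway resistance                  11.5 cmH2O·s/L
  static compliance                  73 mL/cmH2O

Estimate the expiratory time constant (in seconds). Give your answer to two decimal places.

0.84

τ = R × C = 11.5 × 73 mL/cmH2O = 11.5 × 0.073 L/cmH2O = 0.8395 s.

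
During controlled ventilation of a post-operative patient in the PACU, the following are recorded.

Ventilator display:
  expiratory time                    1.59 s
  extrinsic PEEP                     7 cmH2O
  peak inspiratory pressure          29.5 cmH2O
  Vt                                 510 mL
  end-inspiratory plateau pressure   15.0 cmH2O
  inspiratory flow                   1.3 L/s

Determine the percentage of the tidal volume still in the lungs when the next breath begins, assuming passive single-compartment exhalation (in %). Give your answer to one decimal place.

R = (PIP − Pplat)/V̇ = (29.5 − 15.0) / 1.3 = 14.5/1.3 = 11.154 cmH2O·s/L.
C = Vt/(Pplat − PEEP) = 510.0 / (15.0 − 7) = 510.0/8.0 = 63.75 mL/cmH2O.
τ = R × C = 11.154 × 0.06375 L/cmH2O = 0.7111 s.
Fraction remaining at end-expiration = e^(−Te/τ) = e^(−1.59/0.7111) = 0.1069 → 10.69%.

10.7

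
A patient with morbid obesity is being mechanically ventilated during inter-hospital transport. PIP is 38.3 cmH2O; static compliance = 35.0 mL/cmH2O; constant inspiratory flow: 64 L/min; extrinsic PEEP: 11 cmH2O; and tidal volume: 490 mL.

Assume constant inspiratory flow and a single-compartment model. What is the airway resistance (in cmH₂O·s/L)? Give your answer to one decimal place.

Flow: 64 L/min ÷ 60 = 1.0667 L/s.
Equation of motion (constant flow): PIP = Vt/C + R·V̇ + PEEP.
R·V̇ = PIP − Vt/C − PEEP = 38.3 − 490/35.0 − 11 = 38.3 − 14.0 − 11 = 13.3 cmH2O.
R = 13.3 / 1.0667 = 12.468 cmH2O·s/L.

12.5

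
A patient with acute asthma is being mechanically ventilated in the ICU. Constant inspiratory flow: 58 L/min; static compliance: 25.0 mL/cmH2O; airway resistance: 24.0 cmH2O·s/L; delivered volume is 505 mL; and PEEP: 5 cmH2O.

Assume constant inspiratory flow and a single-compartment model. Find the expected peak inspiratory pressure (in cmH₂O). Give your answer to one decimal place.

48.4

Flow: 58 L/min ÷ 60 = 0.9667 L/s.
Equation of motion (constant flow): PIP = Vt/C + R·V̇ + PEEP.
PIP = 505/25.0 + 24.0×0.9667 + 5 = 20.2 + 23.201 + 5 = 48.401 cmH2O.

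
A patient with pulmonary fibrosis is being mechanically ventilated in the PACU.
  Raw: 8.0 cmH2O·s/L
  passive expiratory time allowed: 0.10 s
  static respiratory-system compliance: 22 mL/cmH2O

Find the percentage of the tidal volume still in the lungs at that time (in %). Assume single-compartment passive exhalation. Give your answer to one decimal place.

τ = R × C = 8.0 × 22 mL/cmH2O = 8.0 × 0.022 L/cmH2O = 0.176 s.
Passive exhalation: V(t)/V₀ = e^(−t/τ) = e^(−0.10/0.176) = 0.5666.
Fraction remaining = 0.5666 → 56.66%.

56.7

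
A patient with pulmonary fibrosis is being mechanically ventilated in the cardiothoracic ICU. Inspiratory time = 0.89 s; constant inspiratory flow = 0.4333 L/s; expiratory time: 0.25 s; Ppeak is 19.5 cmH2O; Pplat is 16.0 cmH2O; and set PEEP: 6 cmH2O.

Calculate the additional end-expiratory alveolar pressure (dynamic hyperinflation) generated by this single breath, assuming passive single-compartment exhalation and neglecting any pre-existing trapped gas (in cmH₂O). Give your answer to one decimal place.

4.5

Vt = flow × Ti = 0.4333 L/s × 0.89 s × 1000 mL/L = 385.64 mL.
R = (PIP − Pplat)/V̇ = (19.5 − 16.0) / 0.4333 = 3.5/0.4333 = 8.078 cmH2O·s/L.
C = Vt/(Pplat − PEEP) = 385.64 / (16.0 − 6) = 385.64/10.0 = 38.564 mL/cmH2O.
τ = R × C = 8.078 × 0.03856 L/cmH2O = 0.3115 s.
Fraction remaining = e^(−Te/τ) = e^(−0.25/0.3115) = 0.4482; trapped volume = 385.64 × 0.4482 = 172.84 mL.
Additional alveolar pressure from trapping ≈ V_trapped / C = 172.84 / 38.564 = 4.482 cmH2O.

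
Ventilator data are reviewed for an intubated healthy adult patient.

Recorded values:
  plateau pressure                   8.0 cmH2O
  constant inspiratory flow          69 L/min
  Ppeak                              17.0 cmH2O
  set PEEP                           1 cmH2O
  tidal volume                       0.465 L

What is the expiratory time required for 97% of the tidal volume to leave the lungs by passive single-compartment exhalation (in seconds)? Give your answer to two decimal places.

Flow: 69 L/min ÷ 60 = 1.15 L/s.
R = (PIP − Pplat)/V̇ = (17.0 − 8.0) / 1.15 = 9.0/1.15 = 7.826 cmH2O·s/L.
C = Vt/(Pplat − PEEP) = 465.0 / (8.0 − 1) = 465.0/7.0 = 66.429 mL/cmH2O.
τ = R × C = 7.826 × 0.06643 L/cmH2O = 0.5199 s.
t = −τ·ln(1 − 0.97) = −0.5199·ln(0.03) = 1.823 s.

1.82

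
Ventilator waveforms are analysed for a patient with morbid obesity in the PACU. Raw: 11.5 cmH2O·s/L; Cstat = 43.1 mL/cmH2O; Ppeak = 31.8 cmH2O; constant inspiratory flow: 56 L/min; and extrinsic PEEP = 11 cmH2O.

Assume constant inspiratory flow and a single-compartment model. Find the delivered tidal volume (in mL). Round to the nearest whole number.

Flow: 56 L/min ÷ 60 = 0.9333 L/s.
Equation of motion (constant flow): PIP = Vt/C + R·V̇ + PEEP.
Vt/C = PIP − R·V̇ − PEEP = 31.8 − 10.733 − 11 = 10.067 cmH2O.
Vt = C × 10.067 = 43.1 × 10.067 = 433.89 mL.

434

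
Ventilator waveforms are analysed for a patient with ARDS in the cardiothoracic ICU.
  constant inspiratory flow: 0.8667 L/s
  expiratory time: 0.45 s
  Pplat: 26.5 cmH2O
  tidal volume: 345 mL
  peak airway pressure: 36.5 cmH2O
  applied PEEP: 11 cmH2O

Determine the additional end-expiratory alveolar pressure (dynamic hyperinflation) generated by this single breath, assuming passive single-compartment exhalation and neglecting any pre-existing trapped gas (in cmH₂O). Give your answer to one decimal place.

2.7

R = (PIP − Pplat)/V̇ = (36.5 − 26.5) / 0.8667 = 10.0/0.8667 = 11.538 cmH2O·s/L.
C = Vt/(Pplat − PEEP) = 345.0 / (26.5 − 11) = 345.0/15.5 = 22.258 mL/cmH2O.
τ = R × C = 11.538 × 0.02226 L/cmH2O = 0.2568 s.
Fraction remaining = e^(−Te/τ) = e^(−0.45/0.2568) = 0.1734; trapped volume = 345.0 × 0.1734 = 59.823 mL.
Additional alveolar pressure from trapping ≈ V_trapped / C = 59.823 / 22.258 = 2.688 cmH2O.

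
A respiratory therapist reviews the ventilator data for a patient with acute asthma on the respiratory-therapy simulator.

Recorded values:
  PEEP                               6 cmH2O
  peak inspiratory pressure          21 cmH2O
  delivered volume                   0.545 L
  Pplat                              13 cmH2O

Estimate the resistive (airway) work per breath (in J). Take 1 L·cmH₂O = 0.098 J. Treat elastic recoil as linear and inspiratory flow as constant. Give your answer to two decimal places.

With constant inspiratory flow the resistive pressure is constant at PIP − Pplat = 21 − 13 = 8.0 cmH2O, so resistive work = 8.0 × 0.545 = 4.36 L·cmH2O.
× 0.098 J/(L·cmH2O) → 0.4273 J.

0.43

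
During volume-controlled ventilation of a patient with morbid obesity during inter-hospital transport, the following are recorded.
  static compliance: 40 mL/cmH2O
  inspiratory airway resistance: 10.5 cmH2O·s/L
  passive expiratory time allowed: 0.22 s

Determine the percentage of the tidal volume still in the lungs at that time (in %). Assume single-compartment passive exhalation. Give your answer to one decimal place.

τ = R × C = 10.5 × 40 mL/cmH2O = 10.5 × 0.040 L/cmH2O = 0.42 s.
Passive exhalation: V(t)/V₀ = e^(−t/τ) = e^(−0.22/0.42) = 0.5923.
Fraction remaining = 0.5923 → 59.23%.

59.2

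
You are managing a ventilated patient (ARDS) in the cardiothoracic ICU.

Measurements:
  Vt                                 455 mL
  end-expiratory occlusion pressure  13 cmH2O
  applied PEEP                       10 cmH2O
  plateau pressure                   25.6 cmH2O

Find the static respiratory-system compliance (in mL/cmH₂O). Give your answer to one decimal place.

End-expiratory occlusion gives total PEEP = 13 cmH2O (intrinsic PEEP = 13 − 10 = 3). Use total PEEP for the elastic gradient.
Cstat = Vt / (Pplat − PEEPtotal) = 455 / (25.6 − 13) = 455 / 12.6 = 36.111 mL/cmH2O.

36.1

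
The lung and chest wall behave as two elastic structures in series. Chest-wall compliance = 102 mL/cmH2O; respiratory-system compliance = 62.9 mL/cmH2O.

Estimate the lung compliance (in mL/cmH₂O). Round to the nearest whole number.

1/CL = 1/Crs − 1/Ccw.
1/CL = 1/62.9 − 1/102 = 0.006094.
CL = 164.1 mL/cmH2O.

164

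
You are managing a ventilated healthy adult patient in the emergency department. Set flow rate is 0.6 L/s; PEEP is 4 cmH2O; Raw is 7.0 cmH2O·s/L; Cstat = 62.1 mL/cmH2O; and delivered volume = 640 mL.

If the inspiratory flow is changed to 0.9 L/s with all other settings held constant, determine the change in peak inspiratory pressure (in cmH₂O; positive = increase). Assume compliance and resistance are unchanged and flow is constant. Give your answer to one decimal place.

PIP = Vt/C + R·V̇ + PEEP (constant-flow equation of motion).
Only the resistive term changes: ΔPIP = R × ΔV̇ = 7.0 × (0.9 − 0.6) = 7.0 × 0.3 = 2.1 cmH2O.

2.1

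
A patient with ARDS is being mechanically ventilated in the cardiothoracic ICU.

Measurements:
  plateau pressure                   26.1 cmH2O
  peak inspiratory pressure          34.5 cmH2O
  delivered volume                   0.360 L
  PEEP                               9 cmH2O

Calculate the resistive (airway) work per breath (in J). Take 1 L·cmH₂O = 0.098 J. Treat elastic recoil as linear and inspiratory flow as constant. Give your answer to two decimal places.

0.30

With constant inspiratory flow the resistive pressure is constant at PIP − Pplat = 34.5 − 26.1 = 8.4 cmH2O, so resistive work = 8.4 × 0.360 = 3.024 L·cmH2O.
× 0.098 J/(L·cmH2O) → 0.2964 J.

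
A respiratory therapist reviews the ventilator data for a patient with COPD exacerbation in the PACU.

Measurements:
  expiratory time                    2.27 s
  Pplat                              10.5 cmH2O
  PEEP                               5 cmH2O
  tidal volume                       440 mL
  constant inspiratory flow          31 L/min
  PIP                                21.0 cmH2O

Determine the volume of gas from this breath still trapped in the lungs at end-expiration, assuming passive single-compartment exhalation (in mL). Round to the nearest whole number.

109

Flow: 31 L/min ÷ 60 = 0.5167 L/s.
R = (PIP − Pplat)/V̇ = (21.0 − 10.5) / 0.5167 = 10.5/0.5167 = 20.321 cmH2O·s/L.
C = Vt/(Pplat − PEEP) = 440.0 / (10.5 − 5) = 440.0/5.5 = 80.0 mL/cmH2O.
τ = R × C = 20.321 × 0.08 L/cmH2O = 1.626 s.
Fraction remaining = e^(−Te/τ) = e^(−2.27/1.626) = 0.2476.
Trapped volume = 440.0 × 0.2476 = 108.94 mL.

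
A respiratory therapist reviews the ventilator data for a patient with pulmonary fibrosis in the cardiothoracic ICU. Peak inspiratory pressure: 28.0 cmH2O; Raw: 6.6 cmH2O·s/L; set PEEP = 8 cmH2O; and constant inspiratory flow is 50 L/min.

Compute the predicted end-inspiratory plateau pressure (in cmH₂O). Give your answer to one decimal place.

Flow: 50 L/min ÷ 60 = 0.8333 L/s.
Pplat = PIP − Raw × flow = 28.0 − 6.6 × 0.8333 = 28.0 − 5.5 = 22.5 cmH2O.

22.5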